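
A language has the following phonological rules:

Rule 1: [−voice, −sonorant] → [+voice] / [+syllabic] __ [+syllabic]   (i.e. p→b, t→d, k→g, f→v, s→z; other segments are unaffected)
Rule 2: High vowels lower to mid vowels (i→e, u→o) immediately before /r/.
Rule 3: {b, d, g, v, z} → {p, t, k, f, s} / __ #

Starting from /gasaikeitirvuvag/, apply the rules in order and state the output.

Rule 1 (intervocalic voicing): /s/ is a voiceless obstruent between vowels /a/ and /a/, so it voices to [z]. /k/ is a voiceless obstruent between vowels /i/ and /e/, so it voices to [g]. /t/ is a voiceless obstruent between vowels /i/ and /i/, so it voices to [d]. /gasaikeitirvuvag/ → gazaigeidirvuvag.
Rule 2 (pre-rhotic lowering): /i/ is a high vowel immediately before /r/, so it lowers to [e]. /gazaigeidirvuvag/ → gazaigeidervuvag.
Rule 3 (final devoicing): /g/ is a voiced obstruent in word-final position, so it devoices to [k]. /gazaigeidervuvag/ → gazaigeidervuvak.

gazaigeidervuvak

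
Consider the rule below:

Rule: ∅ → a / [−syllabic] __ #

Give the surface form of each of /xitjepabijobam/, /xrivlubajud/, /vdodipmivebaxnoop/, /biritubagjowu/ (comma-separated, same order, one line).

/xitjepabijobam/: the form ends in the consonant /m/, so [a] is inserted word-finally. → [xitjepabijobama].
/xrivlubajud/: the form ends in the consonant /d/, so [a] is inserted word-finally. → [xrivlubajuda].
/vdodipmivebaxnoop/: the form ends in the consonant /p/, so [a] is inserted word-finally. → [vdodipmivebaxnoopa].
/biritubagjowu/: the rule's environment is not met; surfaces unchanged as [biritubagjowu].

xitjepabijobama, xrivlubajuda, vdodipmivebaxnoopa, biritubagjowu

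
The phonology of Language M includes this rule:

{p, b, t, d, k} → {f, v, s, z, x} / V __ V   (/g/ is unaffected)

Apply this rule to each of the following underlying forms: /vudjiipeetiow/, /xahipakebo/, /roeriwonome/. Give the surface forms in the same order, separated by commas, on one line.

/vudjiipeetiow/: /p/ is a stop between vowels /i/ and /e/, so it spirantizes to the fricative [f]. /t/ is a stop between vowels /e/ and /i/, so it spirantizes to the fricative [s]. → [vudjiifeesiow].
/xahipakebo/: /p/ is a stop between vowels /i/ and /a/, so it spirantizes to the fricative [f]. /k/ is a stop between vowels /a/ and /e/, so it spirantizes to the fricative [x]. /b/ is a stop between vowels /e/ and /o/, so it spirantizes to the fricative [v]. → [xahifaxevo].
/roeriwonome/: the rule's environment is not met; surfaces unchanged as [roeriwonome].

vudjiifeesiow, xahifaxevo, roeriwonome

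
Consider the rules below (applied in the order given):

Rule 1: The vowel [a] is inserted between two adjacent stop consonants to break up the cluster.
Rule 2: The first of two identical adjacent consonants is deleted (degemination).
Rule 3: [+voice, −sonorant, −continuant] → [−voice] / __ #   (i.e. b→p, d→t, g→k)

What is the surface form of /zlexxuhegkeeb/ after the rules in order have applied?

zlexuhegakeep

Rule 1 (stop-cluster a-epenthesis): /g/ and /k/ form a stop–stop cluster, so [a] is inserted between them. /zlexxuhegkeeb/ → zlexxuhegakeeb.
Rule 2 (degemination): /xx/ is a geminate; the first /x/ deletes. /zlexxuhegakeeb/ → zlexuhegakeeb.
Rule 3 (final devoicing): /b/ is a voiced stop in word-final position, so it devoices to [p]. /zlexuhegakeeb/ → zlexuhegakeep.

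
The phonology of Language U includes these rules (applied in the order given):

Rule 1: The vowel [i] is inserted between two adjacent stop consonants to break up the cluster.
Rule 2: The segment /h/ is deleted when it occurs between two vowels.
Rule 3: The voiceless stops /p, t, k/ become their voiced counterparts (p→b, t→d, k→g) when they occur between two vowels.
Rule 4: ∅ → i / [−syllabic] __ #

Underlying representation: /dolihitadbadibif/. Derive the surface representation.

Rule 1 (stop-cluster i-epenthesis): /d/ and /b/ form a stop–stop cluster, so [i] is inserted between them. /dolihitadbadibif/ → dolihitadibadibif.
Rule 2 (intervocalic h-deletion): /h/ occurs between vowels /i/ and /i/, so it deletes. /dolihitadibadibif/ → doliitadibadibif.
Rule 3 (intervocalic voicing): /t/ is a voiceless stop between vowels /i/ and /a/, so it voices to [d]. /doliitadibadibif/ → doliidadibadibif.
Rule 4 (final i-epenthesis): the form ends in the consonant /f/, so [i] is inserted word-finally. /doliidadibadibif/ → doliidadibadibifi.

doliidadibadibifi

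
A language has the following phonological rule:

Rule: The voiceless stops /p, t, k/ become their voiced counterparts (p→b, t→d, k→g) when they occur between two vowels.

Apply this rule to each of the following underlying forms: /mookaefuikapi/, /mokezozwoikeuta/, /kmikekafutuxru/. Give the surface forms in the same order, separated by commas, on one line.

/mookaefuikapi/: /k/ is a voiceless stop between vowels /o/ and /a/, so it voices to [g]. /k/ is a voiceless stop between vowels /i/ and /a/, so it voices to [g]. /p/ is a voiceless stop between vowels /a/ and /i/, so it voices to [b]. → [moogaefuigabi].
/mokezozwoikeuta/: /k/ is a voiceless stop between vowels /o/ and /e/, so it voices to [g]. /k/ is a voiceless stop between vowels /i/ and /e/, so it voices to [g]. /t/ is a voiceless stop between vowels /u/ and /a/, so it voices to [d]. → [mogezozwoigeuda].
/kmikekafutuxru/: /k/ is a voiceless stop between vowels /i/ and /e/, so it voices to [g]. /k/ is a voiceless stop between vowels /e/ and /a/, so it voices to [g]. /t/ is a voiceless stop between vowels /u/ and /u/, so it voices to [d]. → [kmigegafuduxru].

moogaefuigabi, mogezozwoigeuda, kmigegafuduxru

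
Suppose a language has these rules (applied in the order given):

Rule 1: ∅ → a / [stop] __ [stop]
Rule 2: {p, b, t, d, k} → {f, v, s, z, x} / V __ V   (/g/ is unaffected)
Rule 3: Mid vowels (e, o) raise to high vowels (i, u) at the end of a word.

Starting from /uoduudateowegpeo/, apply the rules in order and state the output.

uozuuzaseowegafeu

Rule 1 (stop-cluster a-epenthesis): /g/ and /p/ form a stop–stop cluster, so [a] is inserted between them. /uoduudateowegpeo/ → uoduudateowegapeo.
Rule 2 (intervocalic spirantization): /d/ is a stop between vowels /o/ and /u/, so it spirantizes to the fricative [z]. /d/ is a stop between vowels /u/ and /a/, so it spirantizes to the fricative [z]. /t/ is a stop between vowels /a/ and /e/, so it spirantizes to the fricative [s]. /p/ is a stop between vowels /a/ and /e/, so it spirantizes to the fricative [f]. /uoduudateowegapeo/ → uozuuzaseowegafeo.
Rule 3 (final vowel raising): /o/ is a mid vowel in word-final position, so it raises to [u]. /uozuuzaseowegafeo/ → uozuuzaseowegafeu.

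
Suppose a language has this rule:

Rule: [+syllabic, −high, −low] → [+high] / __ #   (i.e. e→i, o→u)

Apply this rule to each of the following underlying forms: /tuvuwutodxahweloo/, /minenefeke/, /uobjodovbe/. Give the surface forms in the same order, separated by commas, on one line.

/tuvuwutodxahweloo/: /o/ is a mid vowel in word-final position, so it raises to [u]. → [tuvuwutodxahwelou].
/minenefeke/: /e/ is a mid vowel in word-final position, so it raises to [i]. → [minenefeki].
/uobjodovbe/: /e/ is a mid vowel in word-final position, so it raises to [i]. → [uobjodovbi].

tuvuwutodxahwelou, minenefeki, uobjodovbi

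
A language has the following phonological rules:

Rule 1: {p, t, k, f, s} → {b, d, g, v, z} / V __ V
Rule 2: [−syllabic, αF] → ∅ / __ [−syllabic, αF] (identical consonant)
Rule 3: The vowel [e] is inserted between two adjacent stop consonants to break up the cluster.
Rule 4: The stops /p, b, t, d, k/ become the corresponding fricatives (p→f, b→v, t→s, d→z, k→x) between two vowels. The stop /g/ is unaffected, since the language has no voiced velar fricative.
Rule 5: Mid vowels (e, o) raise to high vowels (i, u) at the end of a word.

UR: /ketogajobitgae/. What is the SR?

Rule 1 (intervocalic voicing): /t/ is a voiceless obstruent between vowels /e/ and /o/, so it voices to [d]. /ketogajobitgae/ → kedogajobitgae.
Rule 2 (degemination): no segment meets the environment; /kedogajobitgae/ is unchanged.
Rule 3 (stop-cluster e-epenthesis): /t/ and /g/ form a stop–stop cluster, so [e] is inserted between them. /kedogajobitgae/ → kedogajobitegae.
Rule 4 (intervocalic spirantization): /d/ is a stop between vowels /e/ and /o/, so it spirantizes to the fricative [z]. /b/ is a stop between vowels /o/ and /i/, so it spirantizes to the fricative [v]. /t/ is a stop between vowels /i/ and /e/, so it spirantizes to the fricative [s]. /kedogajobitegae/ → kezogajovisegae.
Rule 5 (final vowel raising): /e/ is a mid vowel in word-final position, so it raises to [i]. /kezogajovisegae/ → kezogajovisegai.

kezogajovisegai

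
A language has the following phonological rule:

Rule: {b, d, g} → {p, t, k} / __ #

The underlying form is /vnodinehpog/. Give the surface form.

vnodinehpok

Scanning /vnodinehpog/: /d/ at position 4 is not in the conditioning environment; /g/ is a voiced stop in word-final position, so it devoices to [k].
Result: [vnodinehpok].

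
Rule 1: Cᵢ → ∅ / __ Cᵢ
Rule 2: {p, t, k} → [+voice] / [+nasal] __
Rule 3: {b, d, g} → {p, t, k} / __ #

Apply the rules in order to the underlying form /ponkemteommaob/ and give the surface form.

Rule 1 (degemination): /mm/ is a geminate; the first /m/ deletes. /ponkemteommaob/ → ponkemteomaob.
Rule 2 (post-nasal voicing): /k/ is a voiceless stop immediately after the nasal /n/, so it voices to [g]. /t/ is a voiceless stop immediately after the nasal /m/, so it voices to [d]. /ponkemteomaob/ → pongemdeomaob.
Rule 3 (final devoicing): /b/ is a voiced stop in word-final position, so it devoices to [p]. /pongemdeomaob/ → pongemdeomaop.

pongemdeomaop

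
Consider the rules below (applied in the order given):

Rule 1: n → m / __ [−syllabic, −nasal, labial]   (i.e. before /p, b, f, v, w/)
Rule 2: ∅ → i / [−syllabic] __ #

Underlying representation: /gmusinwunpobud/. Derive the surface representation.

gmusimwumpobudi

Rule 1 (nasal place assimilation): /n/ precedes the labial consonant /w/, so it assimilates in place to [m]. /n/ precedes the labial consonant /p/, so it assimilates in place to [m]. /gmusinwunpobud/ → gmusimwumpobud.
Rule 2 (final i-epenthesis): the form ends in the consonant /d/, so [i] is inserted word-finally. /gmusimwumpobud/ → gmusimwumpobudi.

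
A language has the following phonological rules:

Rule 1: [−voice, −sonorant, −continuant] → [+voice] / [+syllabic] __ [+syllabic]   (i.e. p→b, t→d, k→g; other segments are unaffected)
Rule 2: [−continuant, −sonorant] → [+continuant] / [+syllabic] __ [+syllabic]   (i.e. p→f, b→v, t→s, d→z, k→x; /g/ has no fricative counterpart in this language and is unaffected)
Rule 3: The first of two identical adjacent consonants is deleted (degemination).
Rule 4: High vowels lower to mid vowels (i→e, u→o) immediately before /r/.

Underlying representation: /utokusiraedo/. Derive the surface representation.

uzoguseraezo

Rule 1 (intervocalic voicing): /t/ is a voiceless stop between vowels /u/ and /o/, so it voices to [d]. /k/ is a voiceless stop between vowels /o/ and /u/, so it voices to [g]. /utokusiraedo/ → udogusiraedo.
Rule 2 (intervocalic spirantization): /d/ is a stop between vowels /u/ and /o/, so it spirantizes to the fricative [z]. /d/ is a stop between vowels /e/ and /o/, so it spirantizes to the fricative [z]. /udogusiraedo/ → uzogusiraezo.
Rule 3 (degemination): no segment meets the environment; /uzogusiraezo/ is unchanged.
Rule 4 (pre-rhotic lowering): /i/ is a high vowel immediately before /r/, so it lowers to [e]. /uzogusiraezo/ → uzoguseraezo.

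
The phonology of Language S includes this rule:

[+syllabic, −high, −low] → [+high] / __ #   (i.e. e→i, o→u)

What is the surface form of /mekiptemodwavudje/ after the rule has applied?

Scanning /mekiptemodwavudje/: /e/ at position 2 is not in the conditioning environment; /e/ at position 7 is not in the conditioning environment; /o/ at position 9 is not in the conditioning environment; /e/ is a mid vowel in word-final position, so it raises to [i].
Result: [mekiptemodwavudji].

mekiptemodwavudji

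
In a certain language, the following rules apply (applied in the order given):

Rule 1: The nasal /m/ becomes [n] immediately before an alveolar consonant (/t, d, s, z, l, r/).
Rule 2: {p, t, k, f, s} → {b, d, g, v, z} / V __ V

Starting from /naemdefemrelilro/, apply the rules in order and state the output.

naendevenrelilro

Rule 1 (nasal place assimilation): /m/ precedes the alveolar consonant /d/, so it assimilates in place to [n]. /m/ precedes the alveolar consonant /r/, so it assimilates in place to [n]. /naemdefemrelilro/ → naendefenrelilro.
Rule 2 (intervocalic voicing): /f/ is a voiceless obstruent between vowels /e/ and /e/, so it voices to [v]. /naendefenrelilro/ → naendevenrelilro.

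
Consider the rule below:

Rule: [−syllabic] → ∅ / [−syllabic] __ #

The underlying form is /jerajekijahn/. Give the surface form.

jerajekijah

/n/ is the second consonant of a word-final cluster /hn/, so it deletes.
Surface form: [jerajekijah].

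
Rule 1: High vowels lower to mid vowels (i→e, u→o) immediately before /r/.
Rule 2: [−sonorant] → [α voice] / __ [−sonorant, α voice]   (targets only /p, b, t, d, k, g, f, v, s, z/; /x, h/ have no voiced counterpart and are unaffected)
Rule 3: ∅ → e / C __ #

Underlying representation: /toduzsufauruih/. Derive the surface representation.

Rule 1 (pre-rhotic lowering): /u/ is a high vowel immediately before /r/, so it lowers to [o]. /toduzsufauruih/ → toduzsufaoruih.
Rule 2 (regressive voicing assimilation): /z/ precedes the voiceless obstruent /s/, so it devoices to [s] by assimilation. /toduzsufaoruih/ → todussufaoruih.
Rule 3 (final e-epenthesis): the form ends in the consonant /h/, so [e] is inserted word-finally. /todussufaoruih/ → todussufaoruihe.

todussufaoruihe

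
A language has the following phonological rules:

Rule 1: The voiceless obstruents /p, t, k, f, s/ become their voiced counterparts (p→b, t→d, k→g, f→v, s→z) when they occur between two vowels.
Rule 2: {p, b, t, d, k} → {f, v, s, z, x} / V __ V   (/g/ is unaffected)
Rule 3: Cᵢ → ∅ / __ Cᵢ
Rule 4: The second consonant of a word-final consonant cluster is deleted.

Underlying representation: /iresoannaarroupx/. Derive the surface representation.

Rule 1 (intervocalic voicing): /s/ is a voiceless obstruent between vowels /e/ and /o/, so it voices to [z]. /iresoannaarroupx/ → irezoannaarroupx.
Rule 2 (intervocalic spirantization): no segment meets the environment; /irezoannaarroupx/ is unchanged.
Rule 3 (degemination): /nn/ is a geminate; the first /n/ deletes. /rr/ is a geminate; the first /r/ deletes. /irezoannaarroupx/ → irezoanaaroupx.
Rule 4 (final cluster simplification): /x/ is the second consonant of a word-final cluster /px/, so it deletes. /irezoanaaroupx/ → irezoanaaroup.

irezoanaaroup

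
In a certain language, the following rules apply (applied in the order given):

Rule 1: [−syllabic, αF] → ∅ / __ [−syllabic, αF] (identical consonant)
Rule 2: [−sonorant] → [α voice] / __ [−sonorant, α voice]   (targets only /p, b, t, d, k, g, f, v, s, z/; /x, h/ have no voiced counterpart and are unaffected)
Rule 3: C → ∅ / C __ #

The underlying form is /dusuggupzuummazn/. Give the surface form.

Rule 1 (degemination): /gg/ is a geminate; the first /g/ deletes. /mm/ is a geminate; the first /m/ deletes. /dusuggupzuummazn/ → dusugupzuumazn.
Rule 2 (regressive voicing assimilation): /p/ precedes the voiced obstruent /z/, so it voices to [b] by assimilation. /dusugupzuumazn/ → dusugubzuumazn.
Rule 3 (final cluster simplification): /n/ is the second consonant of a word-final cluster /zn/, so it deletes. /dusugubzuumazn/ → dusugubzuumaz.

dusugubzuumaz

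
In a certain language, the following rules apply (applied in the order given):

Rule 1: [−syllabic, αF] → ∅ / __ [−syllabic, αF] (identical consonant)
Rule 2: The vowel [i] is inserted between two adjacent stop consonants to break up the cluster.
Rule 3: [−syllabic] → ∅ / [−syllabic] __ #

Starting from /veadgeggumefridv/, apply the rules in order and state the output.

veadigegumefrid

Rule 1 (degemination): /gg/ is a geminate; the first /g/ deletes. /veadgeggumefridv/ → veadgegumefridv.
Rule 2 (stop-cluster i-epenthesis): /d/ and /g/ form a stop–stop cluster, so [i] is inserted between them. /veadgegumefridv/ → veadigegumefridv.
Rule 3 (final cluster simplification): /v/ is the second consonant of a word-final cluster /dv/, so it deletes. /veadigegumefridv/ → veadigegumefrid.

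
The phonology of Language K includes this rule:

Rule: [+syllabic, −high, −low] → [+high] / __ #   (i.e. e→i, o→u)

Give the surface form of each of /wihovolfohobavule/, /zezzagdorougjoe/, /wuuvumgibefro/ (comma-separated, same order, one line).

/wihovolfohobavule/: /e/ is a mid vowel in word-final position, so it raises to [i]. → [wihovolfohobavuli].
/zezzagdorougjoe/: /e/ is a mid vowel in word-final position, so it raises to [i]. → [zezzagdorougjoi].
/wuuvumgibefro/: /o/ is a mid vowel in word-final position, so it raises to [u]. → [wuuvumgibefru].

wihovolfohobavuli, zezzagdorougjoi, wuuvumgibefru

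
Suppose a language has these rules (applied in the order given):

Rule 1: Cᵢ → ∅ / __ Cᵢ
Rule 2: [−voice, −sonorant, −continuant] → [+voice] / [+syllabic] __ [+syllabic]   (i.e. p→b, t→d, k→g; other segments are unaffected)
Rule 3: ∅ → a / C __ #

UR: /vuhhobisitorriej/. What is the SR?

Rule 1 (degemination): /hh/ is a geminate; the first /h/ deletes. /rr/ is a geminate; the first /r/ deletes. /vuhhobisitorriej/ → vuhobisitoriej.
Rule 2 (intervocalic voicing): /t/ is a voiceless stop between vowels /i/ and /o/, so it voices to [d]. /vuhobisitoriej/ → vuhobisidoriej.
Rule 3 (final a-epenthesis): the form ends in the consonant /j/, so [a] is inserted word-finally. /vuhobisidoriej/ → vuhobisidorieja.

vuhobisidorieja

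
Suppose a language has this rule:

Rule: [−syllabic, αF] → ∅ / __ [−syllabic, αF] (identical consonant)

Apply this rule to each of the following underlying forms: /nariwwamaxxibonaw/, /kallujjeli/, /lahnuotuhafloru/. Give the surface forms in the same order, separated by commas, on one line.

/nariwwamaxxibonaw/: /ww/ is a geminate; the first /w/ deletes. /xx/ is a geminate; the first /x/ deletes. → [nariwamaxibonaw].
/kallujjeli/: /ll/ is a geminate; the first /l/ deletes. /jj/ is a geminate; the first /j/ deletes. → [kalujeli].
/lahnuotuhafloru/: the rule's environment is not met; surfaces unchanged as [lahnuotuhafloru].

nariwamaxibonaw, kalujeli, lahnuotuhafloru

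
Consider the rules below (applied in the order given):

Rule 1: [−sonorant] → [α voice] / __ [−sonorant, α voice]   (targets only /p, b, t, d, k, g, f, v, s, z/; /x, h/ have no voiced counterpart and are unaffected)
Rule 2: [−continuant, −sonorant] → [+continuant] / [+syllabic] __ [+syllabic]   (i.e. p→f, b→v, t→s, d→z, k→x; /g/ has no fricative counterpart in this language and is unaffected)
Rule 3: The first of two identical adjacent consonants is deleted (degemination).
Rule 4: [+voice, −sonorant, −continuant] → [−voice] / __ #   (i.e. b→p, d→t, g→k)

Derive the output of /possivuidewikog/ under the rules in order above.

Rule 1 (regressive voicing assimilation): no segment meets the environment; /possivuidewikog/ is unchanged.
Rule 2 (intervocalic spirantization): /d/ is a stop between vowels /i/ and /e/, so it spirantizes to the fricative [z]. /k/ is a stop between vowels /i/ and /o/, so it spirantizes to the fricative [x]. /possivuidewikog/ → possivuizewixog.
Rule 3 (degemination): /ss/ is a geminate; the first /s/ deletes. /possivuizewixog/ → posivuizewixog.
Rule 4 (final devoicing): /g/ is a voiced stop in word-final position, so it devoices to [k]. /posivuizewixog/ → posivuizewixok.

posivuizewixok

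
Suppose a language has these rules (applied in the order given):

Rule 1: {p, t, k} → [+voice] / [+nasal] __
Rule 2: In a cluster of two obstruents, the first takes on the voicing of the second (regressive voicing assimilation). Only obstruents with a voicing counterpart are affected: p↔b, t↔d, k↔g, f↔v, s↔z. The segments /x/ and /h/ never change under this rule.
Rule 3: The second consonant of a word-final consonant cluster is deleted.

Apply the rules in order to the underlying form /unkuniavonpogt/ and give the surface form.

unguniavonbok

Rule 1 (post-nasal voicing): /k/ is a voiceless stop immediately after the nasal /n/, so it voices to [g]. /p/ is a voiceless stop immediately after the nasal /n/, so it voices to [b]. /unkuniavonpogt/ → unguniavonbogt.
Rule 2 (regressive voicing assimilation): /g/ precedes the voiceless obstruent /t/, so it devoices to [k] by assimilation. /unguniavonbogt/ → unguniavonbokt.
Rule 3 (final cluster simplification): /t/ is the second consonant of a word-final cluster /kt/, so it deletes. /unguniavonbokt/ → unguniavonbok.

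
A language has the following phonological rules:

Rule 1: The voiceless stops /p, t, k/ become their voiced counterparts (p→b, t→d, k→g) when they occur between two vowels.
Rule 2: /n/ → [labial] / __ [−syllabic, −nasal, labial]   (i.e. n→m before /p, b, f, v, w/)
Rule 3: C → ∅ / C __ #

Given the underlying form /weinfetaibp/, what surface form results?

Rule 1 (intervocalic voicing): /t/ is a voiceless stop between vowels /e/ and /a/, so it voices to [d]. /weinfetaibp/ → weinfedaibp.
Rule 2 (nasal place assimilation): /n/ precedes the labial consonant /f/, so it assimilates in place to [m]. /weinfedaibp/ → weimfedaibp.
Rule 3 (final cluster simplification): /p/ is the second consonant of a word-final cluster /bp/, so it deletes. /weimfedaibp/ → weimfedaib.

weimfedaib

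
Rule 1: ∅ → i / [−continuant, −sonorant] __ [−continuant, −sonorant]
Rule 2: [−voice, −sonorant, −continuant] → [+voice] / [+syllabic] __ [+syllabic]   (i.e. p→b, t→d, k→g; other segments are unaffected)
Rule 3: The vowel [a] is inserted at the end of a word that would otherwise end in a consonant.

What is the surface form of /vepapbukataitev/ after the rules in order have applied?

vebabibugadaideva

Rule 1 (stop-cluster i-epenthesis): /p/ and /b/ form a stop–stop cluster, so [i] is inserted between them. /vepapbukataitev/ → vepapibukataitev.
Rule 2 (intervocalic voicing): /p/ is a voiceless stop between vowels /e/ and /a/, so it voices to [b]. /p/ is a voiceless stop between vowels /a/ and /i/, so it voices to [b]. /k/ is a voiceless stop between vowels /u/ and /a/, so it voices to [g]. /t/ is a voiceless stop between vowels /a/ and /a/, so it voices to [d]. /t/ is a voiceless stop between vowels /i/ and /e/, so it voices to [d]. /vepapibukataitev/ → vebabibugadaidev.
Rule 3 (final a-epenthesis): the form ends in the consonant /v/, so [a] is inserted word-finally. /vebabibugadaidev/ → vebabibugadaideva.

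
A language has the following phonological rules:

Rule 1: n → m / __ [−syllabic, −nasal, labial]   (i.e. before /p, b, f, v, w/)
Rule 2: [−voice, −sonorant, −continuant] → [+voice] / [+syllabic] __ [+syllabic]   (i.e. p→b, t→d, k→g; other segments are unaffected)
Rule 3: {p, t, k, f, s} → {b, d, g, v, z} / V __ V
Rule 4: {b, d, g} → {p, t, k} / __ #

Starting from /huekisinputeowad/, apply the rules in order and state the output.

huegizimpudeowat

Rule 1 (nasal place assimilation): /n/ precedes the labial consonant /p/, so it assimilates in place to [m]. /huekisinputeowad/ → huekisimputeowad.
Rule 2 (intervocalic voicing): /k/ is a voiceless stop between vowels /e/ and /i/, so it voices to [g]. /t/ is a voiceless stop between vowels /u/ and /e/, so it voices to [d]. /huekisimputeowad/ → huegisimpudeowad.
Rule 3 (intervocalic voicing): /s/ is a voiceless obstruent between vowels /i/ and /i/, so it voices to [z]. /huegisimpudeowad/ → huegizimpudeowad.
Rule 4 (final devoicing): /d/ is a voiced stop in word-final position, so it devoices to [t]. /huegizimpudeowad/ → huegizimpudeowat.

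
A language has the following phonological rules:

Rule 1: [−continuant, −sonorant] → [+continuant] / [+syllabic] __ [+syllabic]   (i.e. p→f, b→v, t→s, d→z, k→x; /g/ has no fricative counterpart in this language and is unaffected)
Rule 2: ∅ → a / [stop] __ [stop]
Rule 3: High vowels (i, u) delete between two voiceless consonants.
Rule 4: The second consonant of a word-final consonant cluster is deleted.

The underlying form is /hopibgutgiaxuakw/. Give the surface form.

hofibagutagiaxuak

Rule 1 (intervocalic spirantization): /p/ is a stop between vowels /o/ and /i/, so it spirantizes to the fricative [f]. /hopibgutgiaxuakw/ → hofibgutgiaxuakw.
Rule 2 (stop-cluster a-epenthesis): /b/ and /g/ form a stop–stop cluster, so [a] is inserted between them. /t/ and /g/ form a stop–stop cluster, so [a] is inserted between them. /hofibgutgiaxuakw/ → hofibagutagiaxuakw.
Rule 3 (high vowel syncope): no segment meets the environment; /hofibagutagiaxuakw/ is unchanged.
Rule 4 (final cluster simplification): /w/ is the second consonant of a word-final cluster /kw/, so it deletes. /hofibagutagiaxuakw/ → hofibagutagiaxuak.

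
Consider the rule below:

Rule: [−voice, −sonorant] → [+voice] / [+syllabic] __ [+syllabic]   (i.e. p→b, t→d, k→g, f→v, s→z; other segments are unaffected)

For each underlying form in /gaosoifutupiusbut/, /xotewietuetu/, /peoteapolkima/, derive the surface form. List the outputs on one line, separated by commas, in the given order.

gaozoivudubiusbut, xodewieduedu, peodeabolkima

/gaosoifutupiusbut/: /s/ is a voiceless obstruent between vowels /o/ and /o/, so it voices to [z]. /f/ is a voiceless obstruent between vowels /i/ and /u/, so it voices to [v]. /t/ is a voiceless obstruent between vowels /u/ and /u/, so it voices to [d]. /p/ is a voiceless obstruent between vowels /u/ and /i/, so it voices to [b]. → [gaozoivudubiusbut].
/xotewietuetu/: /t/ is a voiceless obstruent between vowels /o/ and /e/, so it voices to [d]. /t/ is a voiceless obstruent between vowels /e/ and /u/, so it voices to [d]. /t/ is a voiceless obstruent between vowels /e/ and /u/, so it voices to [d]. → [xodewieduedu].
/peoteapolkima/: /t/ is a voiceless obstruent between vowels /o/ and /e/, so it voices to [d]. /p/ is a voiceless obstruent between vowels /a/ and /o/, so it voices to [b]. → [peodeabolkima].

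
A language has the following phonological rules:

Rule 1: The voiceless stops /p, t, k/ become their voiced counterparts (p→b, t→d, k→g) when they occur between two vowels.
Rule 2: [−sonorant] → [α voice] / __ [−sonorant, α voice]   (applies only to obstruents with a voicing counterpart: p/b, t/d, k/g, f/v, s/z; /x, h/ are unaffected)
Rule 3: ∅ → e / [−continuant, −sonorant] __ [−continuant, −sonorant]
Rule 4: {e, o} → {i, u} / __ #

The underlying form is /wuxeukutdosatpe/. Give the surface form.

wuxeugudedosatepi

Rule 1 (intervocalic voicing): /k/ is a voiceless stop between vowels /u/ and /u/, so it voices to [g]. /wuxeukutdosatpe/ → wuxeugutdosatpe.
Rule 2 (regressive voicing assimilation): /t/ precedes the voiced obstruent /d/, so it voices to [d] by assimilation. /wuxeugutdosatpe/ → wuxeuguddosatpe.
Rule 3 (stop-cluster e-epenthesis): /d/ and /d/ form a stop–stop cluster, so [e] is inserted between them. /t/ and /p/ form a stop–stop cluster, so [e] is inserted between them. /wuxeuguddosatpe/ → wuxeugudedosatepe.
Rule 4 (final vowel raising): /e/ is a mid vowel in word-final position, so it raises to [i]. /wuxeugudedosatepe/ → wuxeugudedosatepi.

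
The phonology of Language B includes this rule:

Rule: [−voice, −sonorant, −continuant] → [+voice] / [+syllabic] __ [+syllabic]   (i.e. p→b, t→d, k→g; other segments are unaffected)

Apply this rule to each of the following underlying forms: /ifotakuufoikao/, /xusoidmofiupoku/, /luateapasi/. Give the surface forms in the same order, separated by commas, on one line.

ifodaguufoigao, xusoidmofiubogu, luadeabasi

/ifotakuufoikao/: /t/ is a voiceless stop between vowels /o/ and /a/, so it voices to [d]. /k/ is a voiceless stop between vowels /a/ and /u/, so it voices to [g]. /k/ is a voiceless stop between vowels /i/ and /a/, so it voices to [g]. → [ifodaguufoigao].
/xusoidmofiupoku/: /p/ is a voiceless stop between vowels /u/ and /o/, so it voices to [b]. /k/ is a voiceless stop between vowels /o/ and /u/, so it voices to [g]. → [xusoidmofiubogu].
/luateapasi/: /t/ is a voiceless stop between vowels /a/ and /e/, so it voices to [d]. /p/ is a voiceless stop between vowels /a/ and /a/, so it voices to [b]. → [luadeabasi].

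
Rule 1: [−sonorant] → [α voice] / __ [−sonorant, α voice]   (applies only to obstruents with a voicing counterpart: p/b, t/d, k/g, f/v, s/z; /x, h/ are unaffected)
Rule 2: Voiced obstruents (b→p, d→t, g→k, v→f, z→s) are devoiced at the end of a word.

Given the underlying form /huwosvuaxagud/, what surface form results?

Rule 1 (regressive voicing assimilation): /s/ precedes the voiced obstruent /v/, so it voices to [z] by assimilation. /huwosvuaxagud/ → huwozvuaxagud.
Rule 2 (final devoicing): /d/ is a voiced obstruent in word-final position, so it devoices to [t]. /huwozvuaxagud/ → huwozvuaxagut.

huwozvuaxagut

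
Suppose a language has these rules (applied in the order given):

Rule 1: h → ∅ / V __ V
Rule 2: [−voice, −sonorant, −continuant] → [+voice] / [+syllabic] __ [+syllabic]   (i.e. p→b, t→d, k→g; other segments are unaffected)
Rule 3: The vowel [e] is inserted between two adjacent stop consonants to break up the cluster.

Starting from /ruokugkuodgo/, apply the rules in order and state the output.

Rule 1 (intervocalic h-deletion): no segment meets the environment; /ruokugkuodgo/ is unchanged.
Rule 2 (intervocalic voicing): /k/ is a voiceless stop between vowels /o/ and /u/, so it voices to [g]. /ruokugkuodgo/ → ruogugkuodgo.
Rule 3 (stop-cluster e-epenthesis): /g/ and /k/ form a stop–stop cluster, so [e] is inserted between them. /d/ and /g/ form a stop–stop cluster, so [e] is inserted between them. /ruogugkuodgo/ → ruogugekuodego.

ruogugekuodego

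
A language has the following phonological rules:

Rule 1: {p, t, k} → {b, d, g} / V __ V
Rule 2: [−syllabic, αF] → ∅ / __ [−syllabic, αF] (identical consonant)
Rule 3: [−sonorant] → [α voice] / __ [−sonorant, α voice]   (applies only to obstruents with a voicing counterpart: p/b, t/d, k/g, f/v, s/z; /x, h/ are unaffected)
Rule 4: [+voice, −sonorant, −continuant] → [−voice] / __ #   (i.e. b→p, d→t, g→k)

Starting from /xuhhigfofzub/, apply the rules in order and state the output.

xuhikfovzup

Rule 1 (intervocalic voicing): no segment meets the environment; /xuhhigfofzub/ is unchanged.
Rule 2 (degemination): /hh/ is a geminate; the first /h/ deletes. /xuhhigfofzub/ → xuhigfofzub.
Rule 3 (regressive voicing assimilation): /g/ precedes the voiceless obstruent /f/, so it devoices to [k] by assimilation. /f/ precedes the voiced obstruent /z/, so it voices to [v] by assimilation. /xuhigfofzub/ → xuhikfovzub.
Rule 4 (final devoicing): /b/ is a voiced stop in word-final position, so it devoices to [p]. /xuhikfovzub/ → xuhikfovzup.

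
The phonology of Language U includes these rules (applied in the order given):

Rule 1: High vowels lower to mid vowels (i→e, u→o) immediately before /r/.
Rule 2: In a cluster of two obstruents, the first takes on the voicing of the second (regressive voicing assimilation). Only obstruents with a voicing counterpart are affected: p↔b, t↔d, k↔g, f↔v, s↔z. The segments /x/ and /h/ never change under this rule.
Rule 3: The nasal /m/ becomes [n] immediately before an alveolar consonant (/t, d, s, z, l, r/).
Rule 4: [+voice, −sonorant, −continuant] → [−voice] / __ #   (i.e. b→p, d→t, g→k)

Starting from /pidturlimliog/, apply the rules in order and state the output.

pittorlinliok

Rule 1 (pre-rhotic lowering): /u/ is a high vowel immediately before /r/, so it lowers to [o]. /pidturlimliog/ → pidtorlimliog.
Rule 2 (regressive voicing assimilation): /d/ precedes the voiceless obstruent /t/, so it devoices to [t] by assimilation. /pidtorlimliog/ → pittorlimliog.
Rule 3 (nasal place assimilation): /m/ precedes the alveolar consonant /l/, so it assimilates in place to [n]. /pittorlimliog/ → pittorlinliog.
Rule 4 (final devoicing): /g/ is a voiced stop in word-final position, so it devoices to [k]. /pittorlinliog/ → pittorlinliok.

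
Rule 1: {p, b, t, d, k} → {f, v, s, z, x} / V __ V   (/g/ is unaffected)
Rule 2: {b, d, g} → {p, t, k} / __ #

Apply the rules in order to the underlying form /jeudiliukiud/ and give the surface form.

Rule 1 (intervocalic spirantization): /d/ is a stop between vowels /u/ and /i/, so it spirantizes to the fricative [z]. /k/ is a stop between vowels /u/ and /i/, so it spirantizes to the fricative [x]. /jeudiliukiud/ → jeuziliuxiud.
Rule 2 (final devoicing): /d/ is a voiced stop in word-final position, so it devoices to [t]. /jeuziliuxiud/ → jeuziliuxiut.

jeuziliuxiut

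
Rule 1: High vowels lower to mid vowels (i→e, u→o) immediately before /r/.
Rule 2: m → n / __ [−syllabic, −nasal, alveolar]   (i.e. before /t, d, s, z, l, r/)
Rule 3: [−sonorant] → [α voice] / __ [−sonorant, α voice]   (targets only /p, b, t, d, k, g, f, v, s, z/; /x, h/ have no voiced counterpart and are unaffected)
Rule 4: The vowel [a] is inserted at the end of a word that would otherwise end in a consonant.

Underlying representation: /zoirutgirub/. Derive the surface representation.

Rule 1 (pre-rhotic lowering): /i/ is a high vowel immediately before /r/, so it lowers to [e]. /i/ is a high vowel immediately before /r/, so it lowers to [e]. /zoirutgirub/ → zoerutgerub.
Rule 2 (nasal place assimilation): no segment meets the environment; /zoerutgerub/ is unchanged.
Rule 3 (regressive voicing assimilation): /t/ precedes the voiced obstruent /g/, so it voices to [d] by assimilation. /zoerutgerub/ → zoerudgerub.
Rule 4 (final a-epenthesis): the form ends in the consonant /b/, so [a] is inserted word-finally. /zoerudgerub/ → zoerudgeruba.

zoerudgeruba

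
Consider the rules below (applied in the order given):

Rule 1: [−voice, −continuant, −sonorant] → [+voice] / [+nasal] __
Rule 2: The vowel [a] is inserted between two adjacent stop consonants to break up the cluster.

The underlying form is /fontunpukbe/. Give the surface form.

Rule 1 (post-nasal voicing): /t/ is a voiceless stop immediately after the nasal /n/, so it voices to [d]. /p/ is a voiceless stop immediately after the nasal /n/, so it voices to [b]. /fontunpukbe/ → fondunbukbe.
Rule 2 (stop-cluster a-epenthesis): /k/ and /b/ form a stop–stop cluster, so [a] is inserted between them. /fondunbukbe/ → fondunbukabe.

fondunbukabe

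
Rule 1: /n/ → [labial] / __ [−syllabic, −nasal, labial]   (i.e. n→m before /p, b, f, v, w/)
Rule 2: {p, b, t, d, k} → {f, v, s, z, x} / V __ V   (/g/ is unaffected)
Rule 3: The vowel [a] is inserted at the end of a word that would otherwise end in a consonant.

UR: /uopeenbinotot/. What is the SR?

Rule 1 (nasal place assimilation): /n/ precedes the labial consonant /b/, so it assimilates in place to [m]. /uopeenbinotot/ → uopeembinotot.
Rule 2 (intervocalic spirantization): /p/ is a stop between vowels /o/ and /e/, so it spirantizes to the fricative [f]. /t/ is a stop between vowels /o/ and /o/, so it spirantizes to the fricative [s]. /uopeembinotot/ → uofeembinosot.
Rule 3 (final a-epenthesis): the form ends in the consonant /t/, so [a] is inserted word-finally. /uofeembinosot/ → uofeembinosota.

uofeembinosota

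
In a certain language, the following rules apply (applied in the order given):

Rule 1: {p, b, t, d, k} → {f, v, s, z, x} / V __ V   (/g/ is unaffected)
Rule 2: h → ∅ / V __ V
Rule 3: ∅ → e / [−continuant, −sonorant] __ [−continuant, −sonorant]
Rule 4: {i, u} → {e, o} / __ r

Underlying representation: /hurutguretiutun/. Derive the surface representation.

Rule 1 (intervocalic spirantization): /t/ is a stop between vowels /e/ and /i/, so it spirantizes to the fricative [s]. /t/ is a stop between vowels /u/ and /u/, so it spirantizes to the fricative [s]. /hurutguretiutun/ → hurutguresiusun.
Rule 2 (intervocalic h-deletion): no segment meets the environment; /hurutguresiusun/ is unchanged.
Rule 3 (stop-cluster e-epenthesis): /t/ and /g/ form a stop–stop cluster, so [e] is inserted between them. /hurutguresiusun/ → huruteguresiusun.
Rule 4 (pre-rhotic lowering): /u/ is a high vowel immediately before /r/, so it lowers to [o]. /u/ is a high vowel immediately before /r/, so it lowers to [o]. /huruteguresiusun/ → horutegoresiusun.

horutegoresiusun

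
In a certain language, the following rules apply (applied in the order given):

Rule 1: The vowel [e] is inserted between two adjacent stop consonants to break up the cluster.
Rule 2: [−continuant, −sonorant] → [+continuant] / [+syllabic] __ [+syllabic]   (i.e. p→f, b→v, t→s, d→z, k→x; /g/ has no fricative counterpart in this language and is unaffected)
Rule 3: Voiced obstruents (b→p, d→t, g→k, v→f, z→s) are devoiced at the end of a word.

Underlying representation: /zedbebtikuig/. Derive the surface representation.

Rule 1 (stop-cluster e-epenthesis): /d/ and /b/ form a stop–stop cluster, so [e] is inserted between them. /b/ and /t/ form a stop–stop cluster, so [e] is inserted between them. /zedbebtikuig/ → zedebebetikuig.
Rule 2 (intervocalic spirantization): /d/ is a stop between vowels /e/ and /e/, so it spirantizes to the fricative [z]. /b/ is a stop between vowels /e/ and /e/, so it spirantizes to the fricative [v]. /b/ is a stop between vowels /e/ and /e/, so it spirantizes to the fricative [v]. /t/ is a stop between vowels /e/ and /i/, so it spirantizes to the fricative [s]. /k/ is a stop between vowels /i/ and /u/, so it spirantizes to the fricative [x]. /zedebebetikuig/ → zezevevesixuig.
Rule 3 (final devoicing): /g/ is a voiced obstruent in word-final position, so it devoices to [k]. /zezevevesixuig/ → zezevevesixuik.

zezevevesixuik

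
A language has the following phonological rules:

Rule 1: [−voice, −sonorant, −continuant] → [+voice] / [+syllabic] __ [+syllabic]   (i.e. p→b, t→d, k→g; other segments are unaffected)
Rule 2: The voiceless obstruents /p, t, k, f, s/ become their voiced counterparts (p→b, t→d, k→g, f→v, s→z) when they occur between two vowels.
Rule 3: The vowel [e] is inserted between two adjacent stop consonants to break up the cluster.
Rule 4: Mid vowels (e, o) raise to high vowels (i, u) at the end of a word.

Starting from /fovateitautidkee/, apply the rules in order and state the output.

fovadeidaudidekei

Rule 1 (intervocalic voicing): /t/ is a voiceless stop between vowels /a/ and /e/, so it voices to [d]. /t/ is a voiceless stop between vowels /i/ and /a/, so it voices to [d]. /t/ is a voiceless stop between vowels /u/ and /i/, so it voices to [d]. /fovateitautidkee/ → fovadeidaudidkee.
Rule 2 (intervocalic voicing): no segment meets the environment; /fovadeidaudidkee/ is unchanged.
Rule 3 (stop-cluster e-epenthesis): /d/ and /k/ form a stop–stop cluster, so [e] is inserted between them. /fovadeidaudidkee/ → fovadeidaudidekee.
Rule 4 (final vowel raising): /e/ is a mid vowel in word-final position, so it raises to [i]. /fovadeidaudidekee/ → fovadeidaudidekei.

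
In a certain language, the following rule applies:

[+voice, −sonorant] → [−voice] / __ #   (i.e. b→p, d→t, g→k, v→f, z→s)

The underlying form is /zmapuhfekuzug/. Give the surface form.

zmapuhfekuzuk

Scanning /zmapuhfekuzug/: /z/ at position 1 is not in the conditioning environment; /z/ at position 11 is not in the conditioning environment; /g/ is a voiced obstruent in word-final position, so it devoices to [k].
Result: [zmapuhfekuzuk].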